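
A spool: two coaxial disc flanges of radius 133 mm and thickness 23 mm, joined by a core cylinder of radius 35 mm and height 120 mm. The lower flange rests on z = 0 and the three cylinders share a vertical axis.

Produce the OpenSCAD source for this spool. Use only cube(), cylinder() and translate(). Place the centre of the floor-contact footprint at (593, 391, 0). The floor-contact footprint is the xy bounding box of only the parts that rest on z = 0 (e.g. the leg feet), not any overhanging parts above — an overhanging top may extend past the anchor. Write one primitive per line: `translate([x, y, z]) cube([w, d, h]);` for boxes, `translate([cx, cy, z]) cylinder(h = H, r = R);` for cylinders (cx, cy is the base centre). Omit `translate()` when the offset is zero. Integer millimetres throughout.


translate([593, 391, 0]) cylinder(h = 23, r = 133);
translate([593, 391, 23]) cylinder(h = 120, r = 35);
translate([593, 391, 143]) cylinder(h = 23, r = 133);


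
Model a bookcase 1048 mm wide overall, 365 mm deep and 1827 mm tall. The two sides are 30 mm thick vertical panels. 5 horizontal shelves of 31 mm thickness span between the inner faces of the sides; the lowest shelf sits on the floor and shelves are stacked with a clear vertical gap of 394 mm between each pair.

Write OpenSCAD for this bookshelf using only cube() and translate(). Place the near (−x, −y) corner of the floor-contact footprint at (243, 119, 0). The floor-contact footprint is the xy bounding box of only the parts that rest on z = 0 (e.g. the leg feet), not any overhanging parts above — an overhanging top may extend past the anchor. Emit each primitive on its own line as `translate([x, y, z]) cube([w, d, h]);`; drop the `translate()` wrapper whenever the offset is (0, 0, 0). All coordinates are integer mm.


translate([243, 119, 0]) cube([30, 365, 1827]);
translate([1261, 119, 0]) cube([30, 365, 1827]);
translate([273, 119, 0]) cube([988, 365, 31]);
translate([273, 119, 425]) cube([988, 365, 31]);
translate([273, 119, 850]) cube([988, 365, 31]);
translate([273, 119, 1275]) cube([988, 365, 31]);
translate([273, 119, 1700]) cube([988, 365, 31]);


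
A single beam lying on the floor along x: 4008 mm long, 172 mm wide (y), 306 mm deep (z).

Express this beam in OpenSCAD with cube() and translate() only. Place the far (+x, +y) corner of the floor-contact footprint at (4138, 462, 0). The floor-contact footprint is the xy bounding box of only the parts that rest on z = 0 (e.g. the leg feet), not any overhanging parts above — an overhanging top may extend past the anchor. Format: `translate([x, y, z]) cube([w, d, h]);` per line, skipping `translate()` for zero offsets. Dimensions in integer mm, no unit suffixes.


translate([130, 290, 0]) cube([4008, 172, 306]);


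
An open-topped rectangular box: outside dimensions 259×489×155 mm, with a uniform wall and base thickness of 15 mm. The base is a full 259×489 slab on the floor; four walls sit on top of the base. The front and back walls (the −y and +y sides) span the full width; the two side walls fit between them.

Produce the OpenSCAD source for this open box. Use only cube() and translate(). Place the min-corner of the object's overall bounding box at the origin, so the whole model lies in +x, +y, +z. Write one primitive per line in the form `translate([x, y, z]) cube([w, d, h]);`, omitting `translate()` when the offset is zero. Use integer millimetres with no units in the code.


cube([259, 489, 15]);
translate([0, 0, 15]) cube([259, 15, 140]);
translate([0, 474, 15]) cube([259, 15, 140]);
translate([0, 15, 15]) cube([15, 459, 140]);
translate([244, 15, 15]) cube([15, 459, 140]);


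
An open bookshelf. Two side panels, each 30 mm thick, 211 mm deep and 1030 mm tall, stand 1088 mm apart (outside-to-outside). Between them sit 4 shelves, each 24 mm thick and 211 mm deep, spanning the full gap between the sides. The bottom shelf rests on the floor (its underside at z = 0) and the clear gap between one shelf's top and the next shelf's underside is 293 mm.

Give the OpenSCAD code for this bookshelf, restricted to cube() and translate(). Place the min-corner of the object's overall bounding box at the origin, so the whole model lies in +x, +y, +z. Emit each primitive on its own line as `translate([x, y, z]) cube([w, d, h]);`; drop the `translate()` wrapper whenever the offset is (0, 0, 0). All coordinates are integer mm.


cube([30, 211, 1030]);
translate([1058, 0, 0]) cube([30, 211, 1030]);
translate([30, 0, 0]) cube([1028, 211, 24]);
translate([30, 0, 317]) cube([1028, 211, 24]);
translate([30, 0, 634]) cube([1028, 211, 24]);
translate([30, 0, 951]) cube([1028, 211, 24]);


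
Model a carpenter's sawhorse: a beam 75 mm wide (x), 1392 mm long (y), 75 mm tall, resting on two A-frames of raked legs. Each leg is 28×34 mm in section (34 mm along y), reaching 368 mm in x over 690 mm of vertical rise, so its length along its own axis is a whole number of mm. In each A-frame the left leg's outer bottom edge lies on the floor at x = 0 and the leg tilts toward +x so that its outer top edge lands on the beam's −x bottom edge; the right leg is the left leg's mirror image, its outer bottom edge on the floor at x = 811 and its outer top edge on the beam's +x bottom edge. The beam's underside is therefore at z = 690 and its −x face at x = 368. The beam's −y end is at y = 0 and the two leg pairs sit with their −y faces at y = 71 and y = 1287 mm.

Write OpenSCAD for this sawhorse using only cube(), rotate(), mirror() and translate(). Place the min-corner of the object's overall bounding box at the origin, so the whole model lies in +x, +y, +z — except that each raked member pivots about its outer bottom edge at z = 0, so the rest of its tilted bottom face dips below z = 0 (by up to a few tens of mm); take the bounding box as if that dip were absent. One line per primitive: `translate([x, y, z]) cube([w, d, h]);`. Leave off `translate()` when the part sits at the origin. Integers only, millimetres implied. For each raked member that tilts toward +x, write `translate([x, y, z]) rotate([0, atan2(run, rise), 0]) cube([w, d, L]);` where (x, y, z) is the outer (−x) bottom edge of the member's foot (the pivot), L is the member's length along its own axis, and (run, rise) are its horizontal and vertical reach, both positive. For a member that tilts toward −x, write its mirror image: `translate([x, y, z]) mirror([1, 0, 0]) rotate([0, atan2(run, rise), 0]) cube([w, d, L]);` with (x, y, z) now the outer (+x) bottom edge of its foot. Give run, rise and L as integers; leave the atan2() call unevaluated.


// leg length = √(368² + 690²) = 782
// right-leg outer foot x = 2·368 + 75 = 811
// beam min-corner = (368, 0, 690)
translate([368, 0, 690]) cube([75, 1392, 75]);
translate([0, 71, 0]) rotate([0, atan2(368, 690), 0]) cube([28, 34, 782]);
translate([811, 71, 0]) mirror([1, 0, 0]) rotate([0, atan2(368, 690), 0]) cube([28, 34, 782]);
translate([0, 1287, 0]) rotate([0, atan2(368, 690), 0]) cube([28, 34, 782]);
translate([811, 1287, 0]) mirror([1, 0, 0]) rotate([0, atan2(368, 690), 0]) cube([28, 34, 782]);


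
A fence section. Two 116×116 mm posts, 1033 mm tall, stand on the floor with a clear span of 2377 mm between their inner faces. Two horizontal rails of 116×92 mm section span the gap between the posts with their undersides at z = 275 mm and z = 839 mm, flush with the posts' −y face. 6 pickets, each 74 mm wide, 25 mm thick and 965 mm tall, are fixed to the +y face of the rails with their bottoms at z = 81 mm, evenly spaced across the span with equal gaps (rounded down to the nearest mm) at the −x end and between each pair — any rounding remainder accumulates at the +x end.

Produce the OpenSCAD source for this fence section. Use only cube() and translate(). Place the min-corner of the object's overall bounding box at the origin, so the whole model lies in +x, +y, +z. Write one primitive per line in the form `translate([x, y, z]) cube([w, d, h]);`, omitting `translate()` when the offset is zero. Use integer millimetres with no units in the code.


cube([116, 116, 1033]);
translate([2493, 0, 0]) cube([116, 116, 1033]);
translate([116, 0, 275]) cube([2377, 116, 92]);
translate([116, 0, 839]) cube([2377, 116, 92]);
translate([392, 116, 81]) cube([74, 25, 965]);
translate([742, 116, 81]) cube([74, 25, 965]);
translate([1092, 116, 81]) cube([74, 25, 965]);
translate([1442, 116, 81]) cube([74, 25, 965]);
translate([1792, 116, 81]) cube([74, 25, 965]);
translate([2142, 116, 81]) cube([74, 25, 965]);


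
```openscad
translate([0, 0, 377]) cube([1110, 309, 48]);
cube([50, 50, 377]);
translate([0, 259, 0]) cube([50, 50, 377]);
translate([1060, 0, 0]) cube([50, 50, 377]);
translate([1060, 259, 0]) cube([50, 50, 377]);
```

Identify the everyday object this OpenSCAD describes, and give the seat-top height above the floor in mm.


A bench. The seat-top height is 425 mm.

A long slab on four corner posts — a bench. The slab sits at z = 377 with thickness 48, so the top is 377 + 48 = 425 mm.


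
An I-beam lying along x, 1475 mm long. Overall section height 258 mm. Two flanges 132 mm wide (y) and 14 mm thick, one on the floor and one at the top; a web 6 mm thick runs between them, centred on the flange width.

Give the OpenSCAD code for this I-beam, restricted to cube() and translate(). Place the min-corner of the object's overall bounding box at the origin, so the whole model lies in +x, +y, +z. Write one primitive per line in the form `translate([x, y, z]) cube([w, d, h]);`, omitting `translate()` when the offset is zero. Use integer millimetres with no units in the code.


cube([1475, 132, 14]);
translate([0, 63, 14]) cube([1475, 6, 230]);
translate([0, 0, 244]) cube([1475, 132, 14]);


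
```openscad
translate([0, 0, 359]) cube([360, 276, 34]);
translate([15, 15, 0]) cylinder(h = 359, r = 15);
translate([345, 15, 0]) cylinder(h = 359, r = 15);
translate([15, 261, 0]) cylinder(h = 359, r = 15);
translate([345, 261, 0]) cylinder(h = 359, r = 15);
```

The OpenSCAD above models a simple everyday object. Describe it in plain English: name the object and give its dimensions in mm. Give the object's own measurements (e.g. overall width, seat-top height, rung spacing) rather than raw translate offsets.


A four-legged stool. The seat is a 360×276×34 mm slab whose top surface is at z = 393 mm; four round legs, each 30 mm in diameter, run from the floor (z = 0) to the underside of the seat, each leg's axis is inset half a diameter from the nearest pair of seat edges (so the leg's bounding box is flush with the corner).


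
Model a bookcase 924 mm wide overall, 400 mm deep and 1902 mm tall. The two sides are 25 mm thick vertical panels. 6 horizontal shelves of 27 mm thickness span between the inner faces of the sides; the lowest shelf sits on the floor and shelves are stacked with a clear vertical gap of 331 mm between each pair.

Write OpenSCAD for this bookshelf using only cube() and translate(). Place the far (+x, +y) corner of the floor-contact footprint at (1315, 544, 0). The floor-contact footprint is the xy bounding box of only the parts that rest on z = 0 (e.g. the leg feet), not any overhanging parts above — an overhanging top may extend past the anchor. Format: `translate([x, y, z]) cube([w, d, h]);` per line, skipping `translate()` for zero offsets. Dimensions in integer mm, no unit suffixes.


translate([391, 144, 0]) cube([25, 400, 1902]);
translate([1290, 144, 0]) cube([25, 400, 1902]);
translate([416, 144, 0]) cube([874, 400, 27]);
translate([416, 144, 358]) cube([874, 400, 27]);
translate([416, 144, 716]) cube([874, 400, 27]);
translate([416, 144, 1074]) cube([874, 400, 27]);
translate([416, 144, 1432]) cube([874, 400, 27]);
translate([416, 144, 1790]) cube([874, 400, 27]);


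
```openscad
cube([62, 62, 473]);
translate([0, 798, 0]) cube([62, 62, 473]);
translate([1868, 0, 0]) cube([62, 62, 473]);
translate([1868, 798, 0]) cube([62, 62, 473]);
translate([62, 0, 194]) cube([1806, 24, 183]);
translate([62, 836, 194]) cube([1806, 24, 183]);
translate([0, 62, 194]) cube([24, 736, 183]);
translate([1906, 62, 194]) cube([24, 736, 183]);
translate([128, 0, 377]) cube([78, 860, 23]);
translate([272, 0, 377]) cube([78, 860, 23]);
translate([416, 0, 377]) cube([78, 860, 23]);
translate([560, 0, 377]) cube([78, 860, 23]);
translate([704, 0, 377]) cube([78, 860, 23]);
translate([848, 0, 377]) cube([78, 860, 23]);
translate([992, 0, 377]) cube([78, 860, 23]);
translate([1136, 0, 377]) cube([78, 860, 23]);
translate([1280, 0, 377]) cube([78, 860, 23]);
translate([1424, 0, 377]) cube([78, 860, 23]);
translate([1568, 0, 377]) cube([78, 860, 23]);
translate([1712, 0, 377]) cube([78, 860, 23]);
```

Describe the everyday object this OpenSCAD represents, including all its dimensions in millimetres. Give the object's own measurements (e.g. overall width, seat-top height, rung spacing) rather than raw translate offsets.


A bed frame 1930 mm long (x) by 860 mm wide (y). Four 62×62 mm corner posts, 473 mm tall, at the corners of the footprint. Four rails of 24 mm thickness and 183 mm height run between adjacent posts with their undersides at z = 194 mm, their outer faces flush with the outside of the frame (the two x-running rails run between the posts' inner faces; the two y-running rails run between the posts' inner faces). 12 slats, each 78 mm wide (x) and 23 mm thick, lie across the top of the two x-running rails, running the full 860 mm width of the frame in y; along x they sit between the end posts with a 66 mm gap after the −x posts and between neighbouring slats, leaving 78 mm before the +x posts.


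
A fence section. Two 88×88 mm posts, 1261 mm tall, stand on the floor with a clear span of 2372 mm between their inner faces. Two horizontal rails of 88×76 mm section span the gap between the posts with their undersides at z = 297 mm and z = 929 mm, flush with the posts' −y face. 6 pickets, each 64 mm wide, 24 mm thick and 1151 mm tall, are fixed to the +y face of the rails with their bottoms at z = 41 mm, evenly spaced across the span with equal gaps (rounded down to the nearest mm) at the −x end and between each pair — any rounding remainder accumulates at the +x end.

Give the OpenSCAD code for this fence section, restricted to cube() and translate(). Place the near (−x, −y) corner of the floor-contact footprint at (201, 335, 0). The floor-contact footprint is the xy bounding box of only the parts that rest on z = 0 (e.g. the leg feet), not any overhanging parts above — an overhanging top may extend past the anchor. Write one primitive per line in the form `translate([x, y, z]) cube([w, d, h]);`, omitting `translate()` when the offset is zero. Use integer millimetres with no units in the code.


translate([201, 335, 0]) cube([88, 88, 1261]);
translate([2661, 335, 0]) cube([88, 88, 1261]);
translate([289, 335, 297]) cube([2372, 88, 76]);
translate([289, 335, 929]) cube([2372, 88, 76]);
translate([573, 423, 41]) cube([64, 24, 1151]);
translate([921, 423, 41]) cube([64, 24, 1151]);
translate([1269, 423, 41]) cube([64, 24, 1151]);
translate([1617, 423, 41]) cube([64, 24, 1151]);
translate([1965, 423, 41]) cube([64, 24, 1151]);
translate([2313, 423, 41]) cube([64, 24, 1151]);


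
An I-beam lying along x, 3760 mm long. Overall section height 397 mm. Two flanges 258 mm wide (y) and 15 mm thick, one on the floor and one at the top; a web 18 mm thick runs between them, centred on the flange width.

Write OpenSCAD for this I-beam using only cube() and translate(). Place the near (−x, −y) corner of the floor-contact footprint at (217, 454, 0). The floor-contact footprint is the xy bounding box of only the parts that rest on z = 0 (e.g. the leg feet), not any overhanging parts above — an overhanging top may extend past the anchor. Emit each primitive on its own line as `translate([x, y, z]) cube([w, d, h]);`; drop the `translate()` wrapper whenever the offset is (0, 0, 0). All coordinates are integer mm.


translate([217, 454, 0]) cube([3760, 258, 15]);
translate([217, 574, 15]) cube([3760, 18, 367]);
translate([217, 454, 382]) cube([3760, 258, 15]);


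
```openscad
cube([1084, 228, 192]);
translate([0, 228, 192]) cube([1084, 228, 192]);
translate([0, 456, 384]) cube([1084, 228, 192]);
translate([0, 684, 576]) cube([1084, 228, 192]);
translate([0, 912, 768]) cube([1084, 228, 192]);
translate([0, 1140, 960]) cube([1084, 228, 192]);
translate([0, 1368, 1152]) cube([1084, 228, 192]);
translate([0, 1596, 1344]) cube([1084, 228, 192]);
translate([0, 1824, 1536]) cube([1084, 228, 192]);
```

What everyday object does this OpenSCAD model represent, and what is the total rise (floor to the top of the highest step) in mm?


A staircase. The total rise is 1728 mm.

9 identical blocks, each offset up and back from the previous — a staircase. Each step is 192 mm tall and there are 9 of them, so the total rise is 9 × 192 = 1728 mm.


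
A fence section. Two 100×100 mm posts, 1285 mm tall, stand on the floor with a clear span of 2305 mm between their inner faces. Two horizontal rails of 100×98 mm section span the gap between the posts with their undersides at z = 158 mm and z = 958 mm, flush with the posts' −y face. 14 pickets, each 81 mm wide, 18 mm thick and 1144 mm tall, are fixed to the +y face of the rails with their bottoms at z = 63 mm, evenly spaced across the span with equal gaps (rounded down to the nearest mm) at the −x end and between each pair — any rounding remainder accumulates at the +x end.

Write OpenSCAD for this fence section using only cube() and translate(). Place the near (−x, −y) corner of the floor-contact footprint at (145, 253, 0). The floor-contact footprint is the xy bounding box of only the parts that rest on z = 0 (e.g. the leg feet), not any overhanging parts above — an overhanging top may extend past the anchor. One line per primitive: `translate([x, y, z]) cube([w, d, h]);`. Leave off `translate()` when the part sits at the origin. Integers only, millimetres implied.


translate([145, 253, 0]) cube([100, 100, 1285]);
translate([2550, 253, 0]) cube([100, 100, 1285]);
translate([245, 253, 158]) cube([2305, 100, 98]);
translate([245, 253, 958]) cube([2305, 100, 98]);
translate([323, 353, 63]) cube([81, 18, 1144]);
translate([482, 353, 63]) cube([81, 18, 1144]);
translate([641, 353, 63]) cube([81, 18, 1144]);
translate([800, 353, 63]) cube([81, 18, 1144]);
translate([959, 353, 63]) cube([81, 18, 1144]);
translate([1118, 353, 63]) cube([81, 18, 1144]);
translate([1277, 353, 63]) cube([81, 18, 1144]);
translate([1436, 353, 63]) cube([81, 18, 1144]);
translate([1595, 353, 63]) cube([81, 18, 1144]);
translate([1754, 353, 63]) cube([81, 18, 1144]);
translate([1913, 353, 63]) cube([81, 18, 1144]);
translate([2072, 353, 63]) cube([81, 18, 1144]);
translate([2231, 353, 63]) cube([81, 18, 1144]);
translate([2390, 353, 63]) cube([81, 18, 1144]);


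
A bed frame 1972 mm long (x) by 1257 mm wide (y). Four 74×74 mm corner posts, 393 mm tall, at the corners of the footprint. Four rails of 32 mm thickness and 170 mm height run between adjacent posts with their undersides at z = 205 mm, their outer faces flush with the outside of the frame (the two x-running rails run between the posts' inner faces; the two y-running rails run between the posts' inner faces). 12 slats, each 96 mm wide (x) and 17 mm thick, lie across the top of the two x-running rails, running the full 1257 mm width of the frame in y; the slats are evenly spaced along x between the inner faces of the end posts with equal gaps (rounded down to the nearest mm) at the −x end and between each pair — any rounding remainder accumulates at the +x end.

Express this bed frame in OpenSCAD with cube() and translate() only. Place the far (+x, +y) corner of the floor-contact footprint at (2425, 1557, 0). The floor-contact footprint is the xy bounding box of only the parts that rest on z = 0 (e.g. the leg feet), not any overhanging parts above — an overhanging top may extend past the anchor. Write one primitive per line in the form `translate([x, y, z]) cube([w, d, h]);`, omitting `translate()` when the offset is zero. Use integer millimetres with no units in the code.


translate([453, 300, 0]) cube([74, 74, 393]);
translate([453, 1483, 0]) cube([74, 74, 393]);
translate([2351, 300, 0]) cube([74, 74, 393]);
translate([2351, 1483, 0]) cube([74, 74, 393]);
translate([527, 300, 205]) cube([1824, 32, 170]);
translate([527, 1525, 205]) cube([1824, 32, 170]);
translate([453, 374, 205]) cube([32, 1109, 170]);
translate([2393, 374, 205]) cube([32, 1109, 170]);
translate([578, 300, 375]) cube([96, 1257, 17]);
translate([725, 300, 375]) cube([96, 1257, 17]);
translate([872, 300, 375]) cube([96, 1257, 17]);
translate([1019, 300, 375]) cube([96, 1257, 17]);
translate([1166, 300, 375]) cube([96, 1257, 17]);
translate([1313, 300, 375]) cube([96, 1257, 17]);
translate([1460, 300, 375]) cube([96, 1257, 17]);
translate([1607, 300, 375]) cube([96, 1257, 17]);
translate([1754, 300, 375]) cube([96, 1257, 17]);
translate([1901, 300, 375]) cube([96, 1257, 17]);
translate([2048, 300, 375]) cube([96, 1257, 17]);
translate([2195, 300, 375]) cube([96, 1257, 17]);


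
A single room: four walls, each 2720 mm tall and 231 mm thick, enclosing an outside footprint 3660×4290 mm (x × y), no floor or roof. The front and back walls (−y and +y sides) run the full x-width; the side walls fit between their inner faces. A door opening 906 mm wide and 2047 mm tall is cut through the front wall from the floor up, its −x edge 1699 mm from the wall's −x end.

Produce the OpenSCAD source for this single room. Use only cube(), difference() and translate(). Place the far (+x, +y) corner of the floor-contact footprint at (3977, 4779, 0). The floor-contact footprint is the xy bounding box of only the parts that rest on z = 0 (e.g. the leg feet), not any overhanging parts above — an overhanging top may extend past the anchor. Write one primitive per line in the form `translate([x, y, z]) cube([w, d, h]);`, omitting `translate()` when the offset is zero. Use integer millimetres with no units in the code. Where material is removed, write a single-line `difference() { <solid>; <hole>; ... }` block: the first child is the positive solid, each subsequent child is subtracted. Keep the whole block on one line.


difference() { translate([317, 489, 0]) cube([3660, 231, 2720]); translate([2016, 489, 0]) cube([906, 231, 2047]); }
translate([317, 4548, 0]) cube([3660, 231, 2720]);
translate([317, 720, 0]) cube([231, 3828, 2720]);
translate([3746, 720, 0]) cube([231, 3828, 2720]);


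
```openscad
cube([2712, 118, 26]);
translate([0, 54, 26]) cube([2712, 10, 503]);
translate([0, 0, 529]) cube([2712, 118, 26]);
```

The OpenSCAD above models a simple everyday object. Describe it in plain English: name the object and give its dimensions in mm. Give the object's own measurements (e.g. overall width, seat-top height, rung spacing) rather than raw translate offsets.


An I-beam lying along x, 2712 mm long. Overall section height 555 mm. Two flanges 118 mm wide (y) and 26 mm thick, one on the floor and one at the top; a web 10 mm thick runs between them, centred on the flange width.


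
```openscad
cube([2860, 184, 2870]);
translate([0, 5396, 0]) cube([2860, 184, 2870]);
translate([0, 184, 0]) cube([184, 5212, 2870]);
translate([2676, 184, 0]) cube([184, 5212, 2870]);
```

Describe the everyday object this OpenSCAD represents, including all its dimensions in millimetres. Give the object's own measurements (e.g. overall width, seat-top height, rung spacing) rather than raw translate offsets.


The wall frame of a small rectangular building: four walls, each 2870 mm tall and 184 mm thick, enclosing a footprint 2860 mm (x) by 5580 mm (y) outside-to-outside, with no floor or roof. The front and back walls (the −y and +y sides) span the full width; the two side walls fit between them.


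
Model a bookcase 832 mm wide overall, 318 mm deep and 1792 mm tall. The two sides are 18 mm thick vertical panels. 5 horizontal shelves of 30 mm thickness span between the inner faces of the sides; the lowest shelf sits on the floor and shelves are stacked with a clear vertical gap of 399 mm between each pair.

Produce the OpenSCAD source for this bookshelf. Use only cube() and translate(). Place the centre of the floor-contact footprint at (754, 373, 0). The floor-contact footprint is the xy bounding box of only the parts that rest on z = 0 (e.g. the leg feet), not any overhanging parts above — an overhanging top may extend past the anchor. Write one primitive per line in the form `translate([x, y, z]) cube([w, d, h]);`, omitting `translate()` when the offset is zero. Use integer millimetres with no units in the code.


translate([338, 214, 0]) cube([18, 318, 1792]);
translate([1152, 214, 0]) cube([18, 318, 1792]);
translate([356, 214, 0]) cube([796, 318, 30]);
translate([356, 214, 429]) cube([796, 318, 30]);
translate([356, 214, 858]) cube([796, 318, 30]);
translate([356, 214, 1287]) cube([796, 318, 30]);
translate([356, 214, 1716]) cube([796, 318, 30]);


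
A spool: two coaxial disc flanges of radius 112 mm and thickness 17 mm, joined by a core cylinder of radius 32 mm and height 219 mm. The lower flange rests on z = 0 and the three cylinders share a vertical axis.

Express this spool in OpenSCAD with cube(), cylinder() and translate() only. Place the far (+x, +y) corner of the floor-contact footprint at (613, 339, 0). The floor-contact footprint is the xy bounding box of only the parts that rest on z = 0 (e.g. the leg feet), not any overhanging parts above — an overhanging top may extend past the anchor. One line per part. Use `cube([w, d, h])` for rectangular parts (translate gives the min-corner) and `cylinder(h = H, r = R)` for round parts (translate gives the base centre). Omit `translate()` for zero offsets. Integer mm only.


translate([501, 227, 0]) cylinder(h = 17, r = 112);
translate([501, 227, 17]) cylinder(h = 219, r = 32);
translate([501, 227, 236]) cylinder(h = 17, r = 112);


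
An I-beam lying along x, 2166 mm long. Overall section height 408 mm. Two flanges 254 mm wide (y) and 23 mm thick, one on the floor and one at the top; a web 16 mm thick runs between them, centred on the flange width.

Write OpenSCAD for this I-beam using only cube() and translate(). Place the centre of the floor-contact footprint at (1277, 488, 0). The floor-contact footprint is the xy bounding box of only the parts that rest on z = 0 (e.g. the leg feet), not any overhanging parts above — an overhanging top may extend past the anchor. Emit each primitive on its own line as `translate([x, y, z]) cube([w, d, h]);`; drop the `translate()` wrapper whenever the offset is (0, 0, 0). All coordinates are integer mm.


translate([194, 361, 0]) cube([2166, 254, 23]);
translate([194, 480, 23]) cube([2166, 16, 362]);
translate([194, 361, 385]) cube([2166, 254, 23]);


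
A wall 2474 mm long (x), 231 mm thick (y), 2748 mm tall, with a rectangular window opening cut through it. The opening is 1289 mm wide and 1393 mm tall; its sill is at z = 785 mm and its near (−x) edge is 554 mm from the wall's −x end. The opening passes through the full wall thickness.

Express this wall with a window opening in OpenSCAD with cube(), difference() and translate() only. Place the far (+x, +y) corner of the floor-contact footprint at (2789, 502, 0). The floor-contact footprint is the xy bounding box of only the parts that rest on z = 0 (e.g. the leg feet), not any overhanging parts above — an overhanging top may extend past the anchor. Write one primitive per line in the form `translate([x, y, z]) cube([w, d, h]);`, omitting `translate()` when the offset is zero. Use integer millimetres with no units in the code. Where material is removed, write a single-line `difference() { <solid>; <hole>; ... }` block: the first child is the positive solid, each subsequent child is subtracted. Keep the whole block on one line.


difference() { translate([315, 271, 0]) cube([2474, 231, 2748]); translate([869, 271, 785]) cube([1289, 231, 1393]); }


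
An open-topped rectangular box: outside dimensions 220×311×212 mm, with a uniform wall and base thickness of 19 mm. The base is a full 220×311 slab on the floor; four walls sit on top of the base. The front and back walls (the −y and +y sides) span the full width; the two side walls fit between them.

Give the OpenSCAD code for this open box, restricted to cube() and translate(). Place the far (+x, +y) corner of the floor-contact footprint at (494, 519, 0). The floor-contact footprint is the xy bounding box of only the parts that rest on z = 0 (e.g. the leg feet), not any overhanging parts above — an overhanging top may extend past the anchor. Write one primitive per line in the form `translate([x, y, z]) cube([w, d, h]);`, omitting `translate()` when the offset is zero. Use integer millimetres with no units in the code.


translate([274, 208, 0]) cube([220, 311, 19]);
translate([274, 208, 19]) cube([220, 19, 193]);
translate([274, 500, 19]) cube([220, 19, 193]);
translate([274, 227, 19]) cube([19, 273, 193]);
translate([475, 227, 19]) cube([19, 273, 193]);


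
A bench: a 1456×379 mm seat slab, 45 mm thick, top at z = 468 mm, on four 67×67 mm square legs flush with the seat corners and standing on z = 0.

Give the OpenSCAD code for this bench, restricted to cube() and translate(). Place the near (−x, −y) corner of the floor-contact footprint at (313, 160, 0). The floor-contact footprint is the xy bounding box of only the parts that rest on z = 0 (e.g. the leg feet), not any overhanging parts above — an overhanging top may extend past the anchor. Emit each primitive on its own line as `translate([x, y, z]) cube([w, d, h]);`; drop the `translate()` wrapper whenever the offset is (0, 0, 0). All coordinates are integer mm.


translate([313, 160, 423]) cube([1456, 379, 45]);
translate([313, 160, 0]) cube([67, 67, 423]);
translate([313, 472, 0]) cube([67, 67, 423]);
translate([1702, 160, 0]) cube([67, 67, 423]);
translate([1702, 472, 0]) cube([67, 67, 423]);


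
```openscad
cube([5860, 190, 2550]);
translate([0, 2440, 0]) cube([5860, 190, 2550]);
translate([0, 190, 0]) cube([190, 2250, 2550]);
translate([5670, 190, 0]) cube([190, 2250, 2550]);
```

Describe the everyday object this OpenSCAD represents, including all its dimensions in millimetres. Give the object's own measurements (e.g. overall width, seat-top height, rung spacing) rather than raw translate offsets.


The wall frame of a small rectangular building: four walls, each 2550 mm tall and 190 mm thick, enclosing a footprint 5860 mm (x) by 2630 mm (y) outside-to-outside, with no floor or roof. The front and back walls (the −y and +y sides) span the full width; the two side walls fit between them.


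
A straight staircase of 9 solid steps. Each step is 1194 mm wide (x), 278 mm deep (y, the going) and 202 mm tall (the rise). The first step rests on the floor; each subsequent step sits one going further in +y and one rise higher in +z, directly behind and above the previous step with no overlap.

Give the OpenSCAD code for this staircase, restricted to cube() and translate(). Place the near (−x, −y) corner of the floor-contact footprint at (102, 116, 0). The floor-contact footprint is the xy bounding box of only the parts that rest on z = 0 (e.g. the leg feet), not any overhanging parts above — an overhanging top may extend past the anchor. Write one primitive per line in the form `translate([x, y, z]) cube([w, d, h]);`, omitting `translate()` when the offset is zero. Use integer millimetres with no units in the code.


translate([102, 116, 0]) cube([1194, 278, 202]);
translate([102, 394, 202]) cube([1194, 278, 202]);
translate([102, 672, 404]) cube([1194, 278, 202]);
translate([102, 950, 606]) cube([1194, 278, 202]);
translate([102, 1228, 808]) cube([1194, 278, 202]);
translate([102, 1506, 1010]) cube([1194, 278, 202]);
translate([102, 1784, 1212]) cube([1194, 278, 202]);
translate([102, 2062, 1414]) cube([1194, 278, 202]);
translate([102, 2340, 1616]) cube([1194, 278, 202]);


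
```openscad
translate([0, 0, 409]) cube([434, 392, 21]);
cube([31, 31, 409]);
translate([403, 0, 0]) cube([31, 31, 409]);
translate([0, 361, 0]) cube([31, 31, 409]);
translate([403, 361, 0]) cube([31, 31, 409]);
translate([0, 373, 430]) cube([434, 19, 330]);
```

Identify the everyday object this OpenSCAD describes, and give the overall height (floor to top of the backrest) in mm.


A chair. The overall height is 760 mm.

A slab on four corner posts with a tall panel at the back — a chair. The seat slab sits at z = 409 with thickness 21, and the 330 mm backrest starts at the seat top, so the overall height is 409 + 21 + 330 = 760 mm.


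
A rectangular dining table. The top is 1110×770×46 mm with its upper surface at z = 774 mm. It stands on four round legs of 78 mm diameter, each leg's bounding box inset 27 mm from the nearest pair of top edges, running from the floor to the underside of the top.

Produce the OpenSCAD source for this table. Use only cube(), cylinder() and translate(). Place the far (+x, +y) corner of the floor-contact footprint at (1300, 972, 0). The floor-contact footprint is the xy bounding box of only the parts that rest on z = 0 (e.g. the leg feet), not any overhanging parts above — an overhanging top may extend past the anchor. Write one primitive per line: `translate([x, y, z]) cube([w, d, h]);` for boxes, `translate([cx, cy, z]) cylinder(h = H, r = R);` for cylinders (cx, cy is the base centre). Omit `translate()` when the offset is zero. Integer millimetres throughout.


translate([217, 229, 728]) cube([1110, 770, 46]);
translate([283, 295, 0]) cylinder(h = 728, r = 39);
translate([1261, 295, 0]) cylinder(h = 728, r = 39);
translate([283, 933, 0]) cylinder(h = 728, r = 39);
translate([1261, 933, 0]) cylinder(h = 728, r = 39);


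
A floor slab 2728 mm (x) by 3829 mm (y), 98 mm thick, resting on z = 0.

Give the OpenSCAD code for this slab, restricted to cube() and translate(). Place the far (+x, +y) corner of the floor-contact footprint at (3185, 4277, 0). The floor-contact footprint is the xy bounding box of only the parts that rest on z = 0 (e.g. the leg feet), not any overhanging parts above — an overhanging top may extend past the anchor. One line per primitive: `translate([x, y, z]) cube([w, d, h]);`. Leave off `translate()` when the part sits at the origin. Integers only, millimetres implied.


translate([457, 448, 0]) cube([2728, 3829, 98]);


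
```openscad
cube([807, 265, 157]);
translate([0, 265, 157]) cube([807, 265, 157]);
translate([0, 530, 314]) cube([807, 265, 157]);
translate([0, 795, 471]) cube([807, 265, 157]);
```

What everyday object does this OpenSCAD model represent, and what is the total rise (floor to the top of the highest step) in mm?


A staircase. The total rise is 628 mm.

4 identical blocks, each offset up and back from the previous — a staircase. Each step is 157 mm tall and there are 4 of them, so the total rise is 4 × 157 = 628 mm.


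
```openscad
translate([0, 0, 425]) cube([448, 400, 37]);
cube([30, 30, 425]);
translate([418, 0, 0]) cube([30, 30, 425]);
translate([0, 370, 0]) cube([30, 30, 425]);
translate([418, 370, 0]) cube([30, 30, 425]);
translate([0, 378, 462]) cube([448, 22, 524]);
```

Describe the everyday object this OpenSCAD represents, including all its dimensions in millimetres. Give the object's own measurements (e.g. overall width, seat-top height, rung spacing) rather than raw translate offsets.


A chair. The seat is a 448×400×37 mm slab with its top at z = 462 mm, on four 30×30 mm corner legs (flush with the seat edges, standing on z = 0). A flat backrest 22 mm thick, 524 mm tall, spans the full seat width and rises from the seat top along its +y edge, rear face flush with the rear of the seat.


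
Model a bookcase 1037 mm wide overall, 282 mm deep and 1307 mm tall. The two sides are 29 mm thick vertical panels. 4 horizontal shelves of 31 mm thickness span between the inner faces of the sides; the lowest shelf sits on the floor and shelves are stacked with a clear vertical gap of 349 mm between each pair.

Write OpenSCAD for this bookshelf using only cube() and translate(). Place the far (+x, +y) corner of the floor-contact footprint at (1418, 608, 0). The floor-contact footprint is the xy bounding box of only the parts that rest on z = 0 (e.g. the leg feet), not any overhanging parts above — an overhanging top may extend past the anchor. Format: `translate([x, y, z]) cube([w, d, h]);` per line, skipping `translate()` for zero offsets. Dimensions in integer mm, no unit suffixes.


translate([381, 326, 0]) cube([29, 282, 1307]);
translate([1389, 326, 0]) cube([29, 282, 1307]);
translate([410, 326, 0]) cube([979, 282, 31]);
translate([410, 326, 380]) cube([979, 282, 31]);
translate([410, 326, 760]) cube([979, 282, 31]);
translate([410, 326, 1140]) cube([979, 282, 31]);


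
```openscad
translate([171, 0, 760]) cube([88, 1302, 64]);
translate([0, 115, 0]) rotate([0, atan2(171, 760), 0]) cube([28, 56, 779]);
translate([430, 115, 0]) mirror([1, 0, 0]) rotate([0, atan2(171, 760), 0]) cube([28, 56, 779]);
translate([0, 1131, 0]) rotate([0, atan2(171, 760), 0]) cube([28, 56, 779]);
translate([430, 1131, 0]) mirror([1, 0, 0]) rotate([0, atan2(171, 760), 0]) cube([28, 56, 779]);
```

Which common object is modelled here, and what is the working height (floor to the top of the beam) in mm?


A sawhorse. The overall height is 824 mm.

A beam across two mirrored pairs of raked legs — a sawhorse. The beam's underside is at z = 760 (matching the legs' vertical rise in atan2(171, 760)) and the beam is 64 mm tall, so its top is at 760 + 64 = 824 mm. The raked legs top out at the beam's underside, so that is the highest point.


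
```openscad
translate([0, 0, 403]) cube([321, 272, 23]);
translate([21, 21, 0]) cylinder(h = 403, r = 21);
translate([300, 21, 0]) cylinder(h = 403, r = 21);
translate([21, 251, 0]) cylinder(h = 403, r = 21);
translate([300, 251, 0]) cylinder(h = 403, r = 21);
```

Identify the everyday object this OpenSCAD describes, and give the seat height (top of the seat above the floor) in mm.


A stool. The seat height is 426 mm.

A 321×272×23 slab at z = 403 on four corner cylinders — a stool. The seat top is 403 + 23 = 426 mm.


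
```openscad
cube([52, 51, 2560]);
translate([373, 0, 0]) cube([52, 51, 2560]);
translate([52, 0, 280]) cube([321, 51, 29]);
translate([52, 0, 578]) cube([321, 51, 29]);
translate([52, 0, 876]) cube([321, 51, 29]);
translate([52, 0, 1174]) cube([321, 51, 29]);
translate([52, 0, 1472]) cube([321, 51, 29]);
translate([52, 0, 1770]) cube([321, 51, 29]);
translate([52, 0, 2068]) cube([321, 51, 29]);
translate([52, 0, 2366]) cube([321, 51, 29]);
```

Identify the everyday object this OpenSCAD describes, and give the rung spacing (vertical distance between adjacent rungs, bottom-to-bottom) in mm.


A ladder. The rung spacing is 298 mm.

Two tall 52×51 posts with 8 short bars between them — a ladder. Adjacent rungs sit at z = 280 and z = 578, so the spacing is 578 − 280 = 298 mm.


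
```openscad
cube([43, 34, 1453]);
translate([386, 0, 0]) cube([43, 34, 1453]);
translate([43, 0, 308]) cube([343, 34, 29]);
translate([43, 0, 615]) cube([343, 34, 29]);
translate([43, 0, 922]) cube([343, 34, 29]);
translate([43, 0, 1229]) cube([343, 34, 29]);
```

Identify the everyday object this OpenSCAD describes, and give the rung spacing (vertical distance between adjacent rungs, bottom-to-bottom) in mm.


A ladder. The rung spacing is 307 mm.

Two tall 43×34 posts with 4 short bars between them — a ladder. Adjacent rungs sit at z = 308 and z = 615, so the spacing is 615 − 308 = 307 mm.


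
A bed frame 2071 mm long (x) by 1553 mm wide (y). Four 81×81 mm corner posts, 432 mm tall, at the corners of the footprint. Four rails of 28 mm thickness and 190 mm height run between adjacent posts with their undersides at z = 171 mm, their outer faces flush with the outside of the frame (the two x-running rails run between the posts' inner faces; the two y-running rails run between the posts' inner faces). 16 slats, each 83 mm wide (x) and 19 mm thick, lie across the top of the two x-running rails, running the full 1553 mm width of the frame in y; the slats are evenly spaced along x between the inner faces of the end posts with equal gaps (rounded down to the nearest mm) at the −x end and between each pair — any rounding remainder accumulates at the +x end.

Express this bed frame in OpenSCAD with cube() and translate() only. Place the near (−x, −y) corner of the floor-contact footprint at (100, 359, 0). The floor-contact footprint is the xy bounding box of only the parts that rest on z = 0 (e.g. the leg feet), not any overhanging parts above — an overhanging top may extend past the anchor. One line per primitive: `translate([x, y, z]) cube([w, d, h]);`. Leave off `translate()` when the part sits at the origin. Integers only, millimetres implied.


translate([100, 359, 0]) cube([81, 81, 432]);
translate([100, 1831, 0]) cube([81, 81, 432]);
translate([2090, 359, 0]) cube([81, 81, 432]);
translate([2090, 1831, 0]) cube([81, 81, 432]);
translate([181, 359, 171]) cube([1909, 28, 190]);
translate([181, 1884, 171]) cube([1909, 28, 190]);
translate([100, 440, 171]) cube([28, 1391, 190]);
translate([2143, 440, 171]) cube([28, 1391, 190]);
translate([215, 359, 361]) cube([83, 1553, 19]);
translate([332, 359, 361]) cube([83, 1553, 19]);
translate([449, 359, 361]) cube([83, 1553, 19]);
translate([566, 359, 361]) cube([83, 1553, 19]);
translate([683, 359, 361]) cube([83, 1553, 19]);
translate([800, 359, 361]) cube([83, 1553, 19]);
translate([917, 359, 361]) cube([83, 1553, 19]);
translate([1034, 359, 361]) cube([83, 1553, 19]);
translate([1151, 359, 361]) cube([83, 1553, 19]);
translate([1268, 359, 361]) cube([83, 1553, 19]);
translate([1385, 359, 361]) cube([83, 1553, 19]);
translate([1502, 359, 361]) cube([83, 1553, 19]);
translate([1619, 359, 361]) cube([83, 1553, 19]);
translate([1736, 359, 361]) cube([83, 1553, 19]);
translate([1853, 359, 361]) cube([83, 1553, 19]);
translate([1970, 359, 361]) cube([83, 1553, 19]);
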